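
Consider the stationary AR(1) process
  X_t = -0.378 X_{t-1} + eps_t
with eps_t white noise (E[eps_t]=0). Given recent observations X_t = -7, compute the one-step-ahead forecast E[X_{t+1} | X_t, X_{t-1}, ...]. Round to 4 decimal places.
E[X_{t+1} \mid \mathcal F_t] = 2.6460

For an AR(p) model X_t = c + sum_i phi_i X_{t-i} + eps_t, the
one-step-ahead conditional mean is
  E[X_{t+1} | X_t, ...] = c + sum_i phi_i X_{t+1-i}.
Substitute known values:
  E[X_{t+1} | ...] = (-0.378) * (-7)
                   = 2.6460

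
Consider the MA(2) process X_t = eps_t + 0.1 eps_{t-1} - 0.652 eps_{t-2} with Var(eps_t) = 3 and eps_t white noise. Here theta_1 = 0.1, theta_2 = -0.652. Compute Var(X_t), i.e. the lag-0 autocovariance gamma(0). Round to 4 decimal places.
\gamma(0) = 4.3053

For an MA(q) process X_t = eps_t + sum_i theta_i eps_{t-i} with
Var(eps_t) = sigma^2, the variance is
  gamma(0) = sigma^2 * (1 + sum_i theta_i^2).
  sum_i theta_i^2 = (0.1)^2 + (-0.652)^2 = 0.01 + 0.425104 = 0.435104.
  gamma(0) = 3 * (1 + 0.435104) = 3 * 1.435104 = 4.305312, which rounds to 4.3053.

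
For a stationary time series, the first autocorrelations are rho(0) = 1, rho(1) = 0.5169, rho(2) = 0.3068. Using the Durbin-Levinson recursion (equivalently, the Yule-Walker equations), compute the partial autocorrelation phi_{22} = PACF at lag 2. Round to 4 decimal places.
\phi_{22} = 0.0541

The PACF at lag k is phi_{kk}, the last component of the solution
to the Yule-Walker system G_k phi = r_k where
  (G_k)_{ij} = rho(|i - j|), (r_k)_i = rho(i), i,j = 1..k.
Equivalently, Durbin-Levinson gives phi_{kk} iteratively:
  phi_{11} = rho(1)
  phi_{kk} = [rho(k) - sum_{j=1..k-1} phi_{k-1,j} rho(k-j)]
            / [1 - sum_{j=1..k-1} phi_{k-1,j} rho(j)],
  phi_{k,j} = phi_{k-1,j} - phi_{kk} phi_{k-1,k-j},  j = 1..k-1.
Step k = 1:
  phi_11 = rho(1) = 0.5169.
Step k = 2:
  phi_22 = [rho(2) - phi_11 rho(1)] / [1 - phi_11 rho(1)] = [0.3068 - (0.5169)(0.5169)] / [1 - (0.5169)(0.5169)]
         = 0.03961439 / 0.73281439 = 0.0541.
Therefore phi_{22} = 0.0541.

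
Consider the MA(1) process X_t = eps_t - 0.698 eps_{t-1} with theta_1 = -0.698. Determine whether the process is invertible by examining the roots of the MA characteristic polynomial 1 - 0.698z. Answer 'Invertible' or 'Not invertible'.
\text{Invertible}

The MA(q) characteristic polynomial is P(z) = 1 - 0.698z.
Invertibility requires all roots to lie outside the unit circle, i.e. |z| > 1 for every root.
This is linear in z: 1 + (-0.698) z = 0  =>  z = -1/(-0.698) = 1.432665,  |z| = 1.432665.
Moduli of all roots: 1.4327.
All moduli strictly greater than 1? Yes.
Verdict: Invertible.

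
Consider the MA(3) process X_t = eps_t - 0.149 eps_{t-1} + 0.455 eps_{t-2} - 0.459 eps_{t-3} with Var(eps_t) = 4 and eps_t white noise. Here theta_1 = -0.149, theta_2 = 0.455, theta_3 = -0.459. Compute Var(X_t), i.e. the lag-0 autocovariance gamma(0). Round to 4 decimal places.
\gamma(0) = 5.7596

For an MA(q) process X_t = eps_t + sum_i theta_i eps_{t-i} with
Var(eps_t) = sigma^2, the variance is
  gamma(0) = sigma^2 * (1 + sum_i theta_i^2).
  sum_i theta_i^2 = (-0.149)^2 + (0.455)^2 + (-0.459)^2 = 0.022201 + 0.207025 + 0.210681 = 0.439907.
  gamma(0) = 4 * (1 + 0.439907) = 4 * 1.439907 = 5.759628, which rounds to 5.7596.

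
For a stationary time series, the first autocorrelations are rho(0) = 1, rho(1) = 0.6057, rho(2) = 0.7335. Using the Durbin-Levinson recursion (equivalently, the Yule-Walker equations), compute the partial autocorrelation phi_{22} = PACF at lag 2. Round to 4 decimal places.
\phi_{22} = 0.5791

The PACF at lag k is phi_{kk}, the last component of the solution
to the Yule-Walker system G_k phi = r_k where
  (G_k)_{ij} = rho(|i - j|), (r_k)_i = rho(i), i,j = 1..k.
Equivalently, Durbin-Levinson gives phi_{kk} iteratively:
  phi_{11} = rho(1)
  phi_{kk} = [rho(k) - sum_{j=1..k-1} phi_{k-1,j} rho(k-j)]
            / [1 - sum_{j=1..k-1} phi_{k-1,j} rho(j)],
  phi_{k,j} = phi_{k-1,j} - phi_{kk} phi_{k-1,k-j},  j = 1..k-1.
Step k = 1:
  phi_11 = rho(1) = 0.6057.
Step k = 2:
  phi_22 = [rho(2) - phi_11 rho(1)] / [1 - phi_11 rho(1)] = [0.7335 - (0.6057)(0.6057)] / [1 - (0.6057)(0.6057)]
         = 0.36662751 / 0.63312751 = 0.5791.
Therefore phi_{22} = 0.5791.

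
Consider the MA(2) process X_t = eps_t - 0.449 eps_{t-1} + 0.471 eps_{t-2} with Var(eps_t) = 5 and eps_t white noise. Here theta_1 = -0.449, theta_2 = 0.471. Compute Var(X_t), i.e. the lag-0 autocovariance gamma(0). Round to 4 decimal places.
\gamma(0) = 7.1172

For an MA(q) process X_t = eps_t + sum_i theta_i eps_{t-i} with
Var(eps_t) = sigma^2, the variance is
  gamma(0) = sigma^2 * (1 + sum_i theta_i^2).
  sum_i theta_i^2 = (-0.449)^2 + (0.471)^2 = 0.201601 + 0.221841 = 0.423442.
  gamma(0) = 5 * (1 + 0.423442) = 5 * 1.423442 = 7.11721, which rounds to 7.1172.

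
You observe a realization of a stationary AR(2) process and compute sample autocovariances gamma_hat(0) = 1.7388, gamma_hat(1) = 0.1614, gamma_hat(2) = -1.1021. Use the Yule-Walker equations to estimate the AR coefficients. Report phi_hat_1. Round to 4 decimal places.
\hat\phi_{1} = 0.1530

The Yule-Walker equations for an AR(p) process read, in matrix form,
  Gamma_p phi = r_p,   with   (Gamma_p)_{ij} = gamma(|i - j|),
                       (r_p)_i = gamma(i),   i,j = 1..p.
Substitute the sample gammas (Toeplitz matrix and right-hand side of size 2):
  Gamma_p = [[1.7388, 0.1614], [0.1614, 1.7388]]
  r_p     = [0.1614, -1.1021]
Written out:
  1.7388 phi_1 + 0.1614 phi_2 = 0.1614
  0.1614 phi_1 + 1.7388 phi_2 = -1.1021
Solve by Cramer's rule:
  det = gamma(0)^2 - gamma(1)^2 = (1.7388)^2 - (0.1614)^2 = 3.02342544 - 0.02604996 = 2.99737548
  phi_hat_1 = [gamma(1) gamma(0) - gamma(1) gamma(2)] / det = [(0.1614)(1.7388) - (0.1614)(-1.1021)] / 2.99737548 = 0.45852126 / 2.99737548 = 0.153
  phi_hat_2 = [gamma(0) gamma(2) - gamma(1)^2] / det = [(1.7388)(-1.1021) - (0.1614)^2] / 2.99737548 = -1.94238144 / 2.99737548 = -0.648
So phi_hat = [0.1530, -0.6480].
Therefore phi_hat_1 = 0.1530.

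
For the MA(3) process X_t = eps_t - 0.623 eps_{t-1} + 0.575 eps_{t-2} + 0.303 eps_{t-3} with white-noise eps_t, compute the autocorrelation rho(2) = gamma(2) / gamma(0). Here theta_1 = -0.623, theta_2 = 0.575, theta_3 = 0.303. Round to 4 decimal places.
\rho(2) = 0.2133

For an MA(q) process with theta_0 = 1, the autocovariance is
  gamma(k) = sigma^2 * sum_{i=0..q-k} theta_i * theta_{i+k},
and rho(k) = gamma(k) / gamma(0). Sigma^2 cancels.
  numerator   = (1)*(0.575) + (-0.623)*(0.303) = 0.386231.
  denominator = (1)^2 + (-0.623)^2 + (0.575)^2 + (0.303)^2 = 1.810563.
  rho(2) = 0.386231 / 1.810563 = 0.2133.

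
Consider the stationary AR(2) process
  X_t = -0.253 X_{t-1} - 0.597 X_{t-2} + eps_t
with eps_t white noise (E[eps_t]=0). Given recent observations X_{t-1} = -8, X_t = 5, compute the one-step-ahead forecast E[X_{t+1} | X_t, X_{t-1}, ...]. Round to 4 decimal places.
E[X_{t+1} \mid \mathcal F_t] = 3.5110

For an AR(p) model X_t = c + sum_i phi_i X_{t-i} + eps_t, the
one-step-ahead conditional mean is
  E[X_{t+1} | X_t, ...] = c + sum_i phi_i X_{t+1-i}.
Substitute known values:
  E[X_{t+1} | ...] = (-0.253) * (5) + (-0.597) * (-8)
                   = 3.5110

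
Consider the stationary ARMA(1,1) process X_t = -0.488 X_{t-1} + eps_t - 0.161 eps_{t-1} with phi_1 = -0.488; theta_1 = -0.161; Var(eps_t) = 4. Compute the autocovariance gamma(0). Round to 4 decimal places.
\gamma(0) = 6.2114

Multiply the model equation by X_{t-k} and take expectations. With theta_0 = psi_0 = 1 and psi_j the MA(infinity) weights, this gives
  gamma(k) - sum_i phi_i gamma(k-i) = c_k,
  c_k = sigma^2 * sum_{j=k..q} theta_j psi_{j-k}   (c_k = 0 for k > q),
using gamma(-m) = gamma(m).
psi-weights needed (psi_j = theta_j + sum_i phi_i psi_{j-i}):
  psi_1 = theta_1 + phi_1 = -0.161 + (-0.488) = -0.649
Right-hand sides:
  c_0 = sigma^2 (1 + theta_1 psi_1) = 4 * (1 + (-0.161)(-0.649)) = 4 * 1.104489 = 4.417956
  c_1 = sigma^2 theta_1 = 4 * (-0.161) = -0.644
  c_2 = 0
Equations for k = 0 and k = 1 (AR order 1):
  gamma(0) = phi_1 gamma(1) + c_0
  gamma(1) = phi_1 gamma(0) + c_1
Substituting the second into the first: gamma(0) (1 - phi_1^2) = c_0 + phi_1 c_1, so
  gamma(0) = (c_0 + phi_1 c_1) / (1 - phi_1^2) = (4.417956 + (-0.488)(-0.644)) / (1 - (-0.488)^2) = 4.732228 / 0.761856 = 6.211447.
Therefore gamma(0) = 6.2114 (to 4 decimal places).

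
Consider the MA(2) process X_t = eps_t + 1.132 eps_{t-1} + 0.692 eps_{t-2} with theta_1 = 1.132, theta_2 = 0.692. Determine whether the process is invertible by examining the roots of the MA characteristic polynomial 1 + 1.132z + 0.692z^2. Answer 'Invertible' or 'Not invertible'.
\text{Invertible}

The MA(q) characteristic polynomial is P(z) = 1 + 1.132z + 0.692z^2.
Invertibility requires all roots to lie outside the unit circle, i.e. |z| > 1 for every root.
Set 1 + (1.132) z + (0.692) z^2 = 0, i.e. a z^2 + b z + c = 0 with a = 0.692, b = 1.132, c = 1.
Discriminant D = b^2 - 4ac = (1.132)^2 - 4*(0.692)*1 = 1.281424 - (2.768) = -1.486576.
D < 0, so the roots are the complex-conjugate pair z = (-b +/- i sqrt(-D)) / (2a) = -0.8179 +/- 0.881i.
For a conjugate pair |z|^2 = z * conj(z) = (product of roots) = c/a = 1/(0.692) = 1.445087, so |z| = sqrt(1.445087) = 1.2021 for both roots.
Moduli of all roots: 1.2021, 1.2021.
All moduli strictly greater than 1? Yes.
Verdict: Invertible.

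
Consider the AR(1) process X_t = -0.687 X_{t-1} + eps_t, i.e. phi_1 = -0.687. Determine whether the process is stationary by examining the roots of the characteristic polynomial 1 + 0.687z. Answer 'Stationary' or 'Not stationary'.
\text{Stationary}

The AR(p) characteristic polynomial is P(z) = 1 + 0.687z.
Stationarity requires all roots to lie outside the unit circle, i.e. |z| > 1 for every root.
This is linear in z: 1 + (0.687) z = 0  =>  z = -1/(0.687) = -1.455604,  |z| = 1.455604.
Moduli of all roots: 1.4556.
All moduli strictly greater than 1? Yes.
Verdict: Stationary.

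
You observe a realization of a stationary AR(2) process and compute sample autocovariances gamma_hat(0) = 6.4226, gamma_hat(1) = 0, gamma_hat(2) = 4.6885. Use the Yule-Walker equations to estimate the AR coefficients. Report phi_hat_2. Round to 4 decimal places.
\hat\phi_{2} = 0.7300

The Yule-Walker equations for an AR(p) process read, in matrix form,
  Gamma_p phi = r_p,   with   (Gamma_p)_{ij} = gamma(|i - j|),
                       (r_p)_i = gamma(i),   i,j = 1..p.
Substitute the sample gammas (Toeplitz matrix and right-hand side of size 2):
  Gamma_p = [[6.4226, 0.0], [0.0, 6.4226]]
  r_p     = [0.0, 4.6885]
Written out:
  6.4226 phi_1 + 0 phi_2 = 0
  0 phi_1 + 6.4226 phi_2 = 4.6885
Solve by Cramer's rule:
  det = gamma(0)^2 - gamma(1)^2 = (6.4226)^2 - (0)^2 = 41.24979076 - 0 = 41.24979076
  phi_hat_1 = [gamma(1) gamma(0) - gamma(1) gamma(2)] / det = [(0)(6.4226) - (0)(4.6885)] / 41.24979076 = 0 / 41.24979076 = 0
  phi_hat_2 = [gamma(0) gamma(2) - gamma(1)^2] / det = [(6.4226)(4.6885) - (0)^2] / 41.24979076 = 30.1123601 / 41.24979076 = 0.73
So phi_hat = [0.0000, 0.7300].
Therefore phi_hat_2 = 0.7300.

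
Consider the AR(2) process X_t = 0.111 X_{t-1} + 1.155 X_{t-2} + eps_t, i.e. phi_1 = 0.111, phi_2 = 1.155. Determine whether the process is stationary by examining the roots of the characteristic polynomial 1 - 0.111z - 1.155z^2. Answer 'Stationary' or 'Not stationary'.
\text{Not stationary}

The AR(p) characteristic polynomial is P(z) = 1 - 0.111z - 1.155z^2.
Stationarity requires all roots to lie outside the unit circle, i.e. |z| > 1 for every root.
Set 1 + (-0.111) z + (-1.155) z^2 = 0, i.e. a z^2 + b z + c = 0 with a = -1.155, b = -0.111, c = 1.
Discriminant D = b^2 - 4ac = (-0.111)^2 - 4*(-1.155)*1 = 0.012321 - (-4.62) = 4.632321.
D >= 0, so the roots are real: z = (-b +/- sqrt(D)) / (2a) = (0.111 +/- 2.152283) / (-2.31).
  z_1 = (0.111 + 2.152283) / (-2.31) = -0.9798,   |z_1| = 0.9798.
  z_2 = (0.111 - 2.152283) / (-2.31) = 0.8837,   |z_2| = 0.8837.
Moduli of all roots: 0.9798, 0.8837.
All moduli strictly greater than 1? No.
Verdict: Not stationary.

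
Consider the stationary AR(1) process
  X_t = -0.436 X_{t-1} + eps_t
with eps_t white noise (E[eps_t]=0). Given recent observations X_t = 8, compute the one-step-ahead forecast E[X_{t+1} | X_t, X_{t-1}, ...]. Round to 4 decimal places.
E[X_{t+1} \mid \mathcal F_t] = -3.4880

For an AR(p) model X_t = c + sum_i phi_i X_{t-i} + eps_t, the
one-step-ahead conditional mean is
  E[X_{t+1} | X_t, ...] = c + sum_i phi_i X_{t+1-i}.
Substitute known values:
  E[X_{t+1} | ...] = (-0.436) * (8)
                   = -3.4880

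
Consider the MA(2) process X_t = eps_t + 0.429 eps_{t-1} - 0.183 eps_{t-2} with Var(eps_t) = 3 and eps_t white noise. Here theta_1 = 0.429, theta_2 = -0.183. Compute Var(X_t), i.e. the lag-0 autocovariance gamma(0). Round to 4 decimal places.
\gamma(0) = 3.6526

For an MA(q) process X_t = eps_t + sum_i theta_i eps_{t-i} with
Var(eps_t) = sigma^2, the variance is
  gamma(0) = sigma^2 * (1 + sum_i theta_i^2).
  sum_i theta_i^2 = (0.429)^2 + (-0.183)^2 = 0.184041 + 0.033489 = 0.21753.
  gamma(0) = 3 * (1 + 0.21753) = 3 * 1.21753 = 3.65259, which rounds to 3.6526.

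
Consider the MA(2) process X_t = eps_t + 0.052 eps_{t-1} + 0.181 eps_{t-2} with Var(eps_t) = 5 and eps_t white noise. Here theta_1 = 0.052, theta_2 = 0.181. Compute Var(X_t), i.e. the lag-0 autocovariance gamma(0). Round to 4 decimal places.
\gamma(0) = 5.1773

For an MA(q) process X_t = eps_t + sum_i theta_i eps_{t-i} with
Var(eps_t) = sigma^2, the variance is
  gamma(0) = sigma^2 * (1 + sum_i theta_i^2).
  sum_i theta_i^2 = (0.052)^2 + (0.181)^2 = 0.002704 + 0.032761 = 0.035465.
  gamma(0) = 5 * (1 + 0.035465) = 5 * 1.035465 = 5.177325, which rounds to 5.1773.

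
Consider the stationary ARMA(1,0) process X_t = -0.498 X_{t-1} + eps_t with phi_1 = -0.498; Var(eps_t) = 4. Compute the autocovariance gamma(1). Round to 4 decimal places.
\gamma(1) = -2.6490

Multiply the model equation by X_{t-k} and take expectations. With theta_0 = psi_0 = 1 and psi_j the MA(infinity) weights, this gives
  gamma(k) - sum_i phi_i gamma(k-i) = c_k,
  c_k = sigma^2 * sum_{j=k..q} theta_j psi_{j-k}   (c_k = 0 for k > q),
using gamma(-m) = gamma(m).
Pure AR (q = 0): c_0 = sigma^2 = 4, c_k = 0 for k >= 1.
Equations for k = 0 and k = 1 (AR order 1):
  gamma(0) = phi_1 gamma(1) + c_0
  gamma(1) = phi_1 gamma(0) + c_1
Substituting the second into the first: gamma(0) (1 - phi_1^2) = c_0 + phi_1 c_1, so
  gamma(0) = c_0 / (1 - phi_1^2) = 4 / (1 - (-0.498)^2) = 4 / 0.751996 = 5.319177.
  gamma(1) = phi_1 gamma(0) = (-0.498)(5.319177) = -2.64895.
Therefore gamma(1) = -2.6490 (to 4 decimal places).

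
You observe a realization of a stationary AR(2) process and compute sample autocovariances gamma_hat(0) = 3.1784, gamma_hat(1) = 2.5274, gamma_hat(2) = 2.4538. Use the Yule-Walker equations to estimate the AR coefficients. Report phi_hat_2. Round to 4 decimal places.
\hat\phi_{2} = 0.3800

The Yule-Walker equations for an AR(p) process read, in matrix form,
  Gamma_p phi = r_p,   with   (Gamma_p)_{ij} = gamma(|i - j|),
                       (r_p)_i = gamma(i),   i,j = 1..p.
Substitute the sample gammas (Toeplitz matrix and right-hand side of size 2):
  Gamma_p = [[3.1784, 2.5274], [2.5274, 3.1784]]
  r_p     = [2.5274, 2.4538]
Written out:
  3.1784 phi_1 + 2.5274 phi_2 = 2.5274
  2.5274 phi_1 + 3.1784 phi_2 = 2.4538
Solve by Cramer's rule:
  det = gamma(0)^2 - gamma(1)^2 = (3.1784)^2 - (2.5274)^2 = 10.10222656 - 6.38775076 = 3.7144758
  phi_hat_1 = [gamma(1) gamma(0) - gamma(1) gamma(2)] / det = [(2.5274)(3.1784) - (2.5274)(2.4538)] / 3.7144758 = 1.83135404 / 3.7144758 = 0.493
  phi_hat_2 = [gamma(0) gamma(2) - gamma(1)^2] / det = [(3.1784)(2.4538) - (2.5274)^2] / 3.7144758 = 1.41140716 / 3.7144758 = 0.38
So phi_hat = [0.4930, 0.3800].
Therefore phi_hat_2 = 0.3800.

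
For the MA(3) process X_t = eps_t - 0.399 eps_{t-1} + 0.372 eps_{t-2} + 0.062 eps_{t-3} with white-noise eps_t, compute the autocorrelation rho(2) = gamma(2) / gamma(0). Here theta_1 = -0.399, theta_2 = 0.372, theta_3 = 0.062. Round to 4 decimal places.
\rho(2) = 0.2668

For an MA(q) process with theta_0 = 1, the autocovariance is
  gamma(k) = sigma^2 * sum_{i=0..q-k} theta_i * theta_{i+k},
and rho(k) = gamma(k) / gamma(0). Sigma^2 cancels.
  numerator   = (1)*(0.372) + (-0.399)*(0.062) = 0.347262.
  denominator = (1)^2 + (-0.399)^2 + (0.372)^2 + (0.062)^2 = 1.301429.
  rho(2) = 0.347262 / 1.301429 = 0.2668.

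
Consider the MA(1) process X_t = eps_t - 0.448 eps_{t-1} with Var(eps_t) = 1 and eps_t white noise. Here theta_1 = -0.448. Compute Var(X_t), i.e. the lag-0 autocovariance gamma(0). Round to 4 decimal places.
\gamma(0) = 1.2007

For an MA(q) process X_t = eps_t + sum_i theta_i eps_{t-i} with
Var(eps_t) = sigma^2, the variance is
  gamma(0) = sigma^2 * (1 + sum_i theta_i^2).
  sum_i theta_i^2 = (-0.448)^2 = 0.200704.
  gamma(0) = 1 * (1 + 0.200704) = 1 * 1.200704 = 1.200704, which rounds to 1.2007.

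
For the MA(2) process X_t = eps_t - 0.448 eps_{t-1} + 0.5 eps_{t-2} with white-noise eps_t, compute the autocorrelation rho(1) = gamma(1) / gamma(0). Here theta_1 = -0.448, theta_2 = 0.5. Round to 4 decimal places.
\rho(1) = -0.4632

For an MA(q) process with theta_0 = 1, the autocovariance is
  gamma(k) = sigma^2 * sum_{i=0..q-k} theta_i * theta_{i+k},
and rho(k) = gamma(k) / gamma(0). Sigma^2 cancels.
  numerator   = (1)*(-0.448) + (-0.448)*(0.5) = -0.672.
  denominator = (1)^2 + (-0.448)^2 + (0.5)^2 = 1.450704.
  rho(1) = -0.672 / 1.450704 = -0.4632.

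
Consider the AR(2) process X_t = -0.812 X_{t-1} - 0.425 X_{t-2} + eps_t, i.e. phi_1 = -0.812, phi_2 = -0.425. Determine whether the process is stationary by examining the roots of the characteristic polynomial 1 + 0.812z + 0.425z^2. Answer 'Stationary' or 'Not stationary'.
\text{Stationary}

The AR(p) characteristic polynomial is P(z) = 1 + 0.812z + 0.425z^2.
Stationarity requires all roots to lie outside the unit circle, i.e. |z| > 1 for every root.
Set 1 + (0.812) z + (0.425) z^2 = 0, i.e. a z^2 + b z + c = 0 with a = 0.425, b = 0.812, c = 1.
Discriminant D = b^2 - 4ac = (0.812)^2 - 4*(0.425)*1 = 0.659344 - (1.7) = -1.040656.
D < 0, so the roots are the complex-conjugate pair z = (-b +/- i sqrt(-D)) / (2a) = -0.9553 +/- 1.2001i.
For a conjugate pair |z|^2 = z * conj(z) = (product of roots) = c/a = 1/(0.425) = 2.352941, so |z| = sqrt(2.352941) = 1.5339 for both roots.
Moduli of all roots: 1.5339, 1.5339.
All moduli strictly greater than 1? Yes.
Verdict: Stationary.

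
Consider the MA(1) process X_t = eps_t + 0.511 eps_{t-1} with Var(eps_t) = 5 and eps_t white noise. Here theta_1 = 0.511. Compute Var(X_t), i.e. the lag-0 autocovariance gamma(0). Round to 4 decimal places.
\gamma(0) = 6.3056

For an MA(q) process X_t = eps_t + sum_i theta_i eps_{t-i} with
Var(eps_t) = sigma^2, the variance is
  gamma(0) = sigma^2 * (1 + sum_i theta_i^2).
  sum_i theta_i^2 = (0.511)^2 = 0.261121.
  gamma(0) = 5 * (1 + 0.261121) = 5 * 1.261121 = 6.305605, which rounds to 6.3056.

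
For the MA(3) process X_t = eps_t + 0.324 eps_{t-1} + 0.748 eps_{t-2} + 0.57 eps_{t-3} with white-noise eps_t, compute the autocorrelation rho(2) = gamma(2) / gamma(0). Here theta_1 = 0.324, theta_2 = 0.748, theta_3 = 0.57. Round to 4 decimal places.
\rho(2) = 0.4688

For an MA(q) process with theta_0 = 1, the autocovariance is
  gamma(k) = sigma^2 * sum_{i=0..q-k} theta_i * theta_{i+k},
and rho(k) = gamma(k) / gamma(0). Sigma^2 cancels.
  numerator   = (1)*(0.748) + (0.324)*(0.57) = 0.93268.
  denominator = (1)^2 + (0.324)^2 + (0.748)^2 + (0.57)^2 = 1.98938.
  rho(2) = 0.93268 / 1.98938 = 0.4688.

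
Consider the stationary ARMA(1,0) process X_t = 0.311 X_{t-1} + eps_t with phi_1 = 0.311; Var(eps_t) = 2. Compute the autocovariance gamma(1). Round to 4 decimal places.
\gamma(1) = 0.6886

Multiply the model equation by X_{t-k} and take expectations. With theta_0 = psi_0 = 1 and psi_j the MA(infinity) weights, this gives
  gamma(k) - sum_i phi_i gamma(k-i) = c_k,
  c_k = sigma^2 * sum_{j=k..q} theta_j psi_{j-k}   (c_k = 0 for k > q),
using gamma(-m) = gamma(m).
Pure AR (q = 0): c_0 = sigma^2 = 2, c_k = 0 for k >= 1.
Equations for k = 0 and k = 1 (AR order 1):
  gamma(0) = phi_1 gamma(1) + c_0
  gamma(1) = phi_1 gamma(0) + c_1
Substituting the second into the first: gamma(0) (1 - phi_1^2) = c_0 + phi_1 c_1, so
  gamma(0) = c_0 / (1 - phi_1^2) = 2 / (1 - (0.311)^2) = 2 / 0.903279 = 2.214155.
  gamma(1) = phi_1 gamma(0) = (0.311)(2.214155) = 0.688602.
Therefore gamma(1) = 0.6886 (to 4 decimal places).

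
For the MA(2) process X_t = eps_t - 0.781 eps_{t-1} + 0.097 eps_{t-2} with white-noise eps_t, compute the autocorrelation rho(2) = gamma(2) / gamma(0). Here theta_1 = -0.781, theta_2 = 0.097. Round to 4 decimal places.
\rho(2) = 0.0599

For an MA(q) process with theta_0 = 1, the autocovariance is
  gamma(k) = sigma^2 * sum_{i=0..q-k} theta_i * theta_{i+k},
and rho(k) = gamma(k) / gamma(0). Sigma^2 cancels.
  numerator   = (1)*(0.097) = 0.097.
  denominator = (1)^2 + (-0.781)^2 + (0.097)^2 = 1.61937.
  rho(2) = 0.097 / 1.61937 = 0.0599.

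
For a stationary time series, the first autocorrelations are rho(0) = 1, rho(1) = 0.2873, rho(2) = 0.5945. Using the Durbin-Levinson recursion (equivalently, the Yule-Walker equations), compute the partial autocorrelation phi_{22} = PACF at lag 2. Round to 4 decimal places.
\phi_{22} = 0.5580

The PACF at lag k is phi_{kk}, the last component of the solution
to the Yule-Walker system G_k phi = r_k where
  (G_k)_{ij} = rho(|i - j|), (r_k)_i = rho(i), i,j = 1..k.
Equivalently, Durbin-Levinson gives phi_{kk} iteratively:
  phi_{11} = rho(1)
  phi_{kk} = [rho(k) - sum_{j=1..k-1} phi_{k-1,j} rho(k-j)]
            / [1 - sum_{j=1..k-1} phi_{k-1,j} rho(j)],
  phi_{k,j} = phi_{k-1,j} - phi_{kk} phi_{k-1,k-j},  j = 1..k-1.
Step k = 1:
  phi_11 = rho(1) = 0.2873.
Step k = 2:
  phi_22 = [rho(2) - phi_11 rho(1)] / [1 - phi_11 rho(1)] = [0.5945 - (0.2873)(0.2873)] / [1 - (0.2873)(0.2873)]
         = 0.51195871 / 0.91745871 = 0.558.
Therefore phi_{22} = 0.5580.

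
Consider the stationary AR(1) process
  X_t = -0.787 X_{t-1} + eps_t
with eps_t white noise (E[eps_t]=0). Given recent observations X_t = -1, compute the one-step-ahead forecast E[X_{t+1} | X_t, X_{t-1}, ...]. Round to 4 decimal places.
E[X_{t+1} \mid \mathcal F_t] = 0.7870

For an AR(p) model X_t = c + sum_i phi_i X_{t-i} + eps_t, the
one-step-ahead conditional mean is
  E[X_{t+1} | X_t, ...] = c + sum_i phi_i X_{t+1-i}.
Substitute known values:
  E[X_{t+1} | ...] = (-0.787) * (-1)
                   = 0.7870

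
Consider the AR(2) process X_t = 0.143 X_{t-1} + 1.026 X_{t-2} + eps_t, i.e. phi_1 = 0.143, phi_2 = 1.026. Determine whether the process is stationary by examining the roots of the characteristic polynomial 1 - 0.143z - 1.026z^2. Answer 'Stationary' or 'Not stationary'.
\text{Not stationary}

The AR(p) characteristic polynomial is P(z) = 1 - 0.143z - 1.026z^2.
Stationarity requires all roots to lie outside the unit circle, i.e. |z| > 1 for every root.
Set 1 + (-0.143) z + (-1.026) z^2 = 0, i.e. a z^2 + b z + c = 0 with a = -1.026, b = -0.143, c = 1.
Discriminant D = b^2 - 4ac = (-0.143)^2 - 4*(-1.026)*1 = 0.020449 - (-4.104) = 4.124449.
D >= 0, so the roots are real: z = (-b +/- sqrt(D)) / (2a) = (0.143 +/- 2.030874) / (-2.052).
  z_1 = (0.143 + 2.030874) / (-2.052) = -1.0594,   |z_1| = 1.0594.
  z_2 = (0.143 - 2.030874) / (-2.052) = 0.92,   |z_2| = 0.92.
Moduli of all roots: 1.0594, 0.9200.
All moduli strictly greater than 1? No.
Verdict: Not stationary.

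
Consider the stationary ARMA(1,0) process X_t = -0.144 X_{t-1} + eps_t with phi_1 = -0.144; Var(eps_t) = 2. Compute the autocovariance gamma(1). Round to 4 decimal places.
\gamma(1) = -0.2941

Multiply the model equation by X_{t-k} and take expectations. With theta_0 = psi_0 = 1 and psi_j the MA(infinity) weights, this gives
  gamma(k) - sum_i phi_i gamma(k-i) = c_k,
  c_k = sigma^2 * sum_{j=k..q} theta_j psi_{j-k}   (c_k = 0 for k > q),
using gamma(-m) = gamma(m).
Pure AR (q = 0): c_0 = sigma^2 = 2, c_k = 0 for k >= 1.
Equations for k = 0 and k = 1 (AR order 1):
  gamma(0) = phi_1 gamma(1) + c_0
  gamma(1) = phi_1 gamma(0) + c_1
Substituting the second into the first: gamma(0) (1 - phi_1^2) = c_0 + phi_1 c_1, so
  gamma(0) = c_0 / (1 - phi_1^2) = 2 / (1 - (-0.144)^2) = 2 / 0.979264 = 2.04235.
  gamma(1) = phi_1 gamma(0) = (-0.144)(2.04235) = -0.294098.
Therefore gamma(1) = -0.2941 (to 4 decimal places).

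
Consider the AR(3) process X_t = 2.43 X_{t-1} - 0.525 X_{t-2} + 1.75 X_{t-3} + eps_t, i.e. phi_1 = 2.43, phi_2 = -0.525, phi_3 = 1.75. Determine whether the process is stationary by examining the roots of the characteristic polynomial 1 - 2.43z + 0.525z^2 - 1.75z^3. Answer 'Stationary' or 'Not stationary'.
\text{Not stationary}

The AR(p) characteristic polynomial is P(z) = 1 - 2.43z + 0.525z^2 - 1.75z^3.
Stationarity requires all roots to lie outside the unit circle, i.e. |z| > 1 for every root.
Degree 3: look for a simple real root z0 first, then factor out (1 - z/z0) and solve the remaining quadratic.
Testing z0 = 0.4: P(0.4) = 1 + (-2.43)(0.4) + (0.525)(0.4)^2 + (-1.75)(0.4)^3
  = 1 + (-0.972) + (0.084) + (-0.112) = 0.  So z_0 = 0.4 is a root, |z_0| = 0.4.
Divide out the factor (1 - 2.5 z) = (1 - z/z0) (since 1/z0 = 2.5):
  P(z) = (1 - 2.5 z)(1 + (0.07) z + (0.7) z^2)
  [check: z-coef 0.07 - (2.5) = -2.43; z^2-coef 0.7 - (2.5)(0.07) = 0.525; z^3-coef -(2.5)(0.7) = -1.75.]
Remaining roots from the quadratic factor 1 + (0.07) z + (0.7) z^2:
  Set 1 + (0.07) z + (0.7) z^2 = 0, i.e. a z^2 + b z + c = 0 with a = 0.7, b = 0.07, c = 1.
  Discriminant D = b^2 - 4ac = (0.07)^2 - 4*(0.7)*1 = 0.0049 - (2.8) = -2.7951.
  D < 0, so the roots are the complex-conjugate pair z = (-b +/- i sqrt(-D)) / (2a) = -0.05 +/- 1.1942i.
  For a conjugate pair |z|^2 = z * conj(z) = (product of roots) = c/a = 1/(0.7) = 1.428571, so |z| = sqrt(1.428571) = 1.1952 for both roots.
Moduli of all roots: 0.4000, 1.1952, 1.1952.
All moduli strictly greater than 1? No.
Verdict: Not stationary.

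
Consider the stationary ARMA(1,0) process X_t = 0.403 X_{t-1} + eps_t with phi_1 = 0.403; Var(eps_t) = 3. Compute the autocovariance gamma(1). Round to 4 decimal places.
\gamma(1) = 1.4434

Multiply the model equation by X_{t-k} and take expectations. With theta_0 = psi_0 = 1 and psi_j the MA(infinity) weights, this gives
  gamma(k) - sum_i phi_i gamma(k-i) = c_k,
  c_k = sigma^2 * sum_{j=k..q} theta_j psi_{j-k}   (c_k = 0 for k > q),
using gamma(-m) = gamma(m).
Pure AR (q = 0): c_0 = sigma^2 = 3, c_k = 0 for k >= 1.
Equations for k = 0 and k = 1 (AR order 1):
  gamma(0) = phi_1 gamma(1) + c_0
  gamma(1) = phi_1 gamma(0) + c_1
Substituting the second into the first: gamma(0) (1 - phi_1^2) = c_0 + phi_1 c_1, so
  gamma(0) = c_0 / (1 - phi_1^2) = 3 / (1 - (0.403)^2) = 3 / 0.837591 = 3.5817.
  gamma(1) = phi_1 gamma(0) = (0.403)(3.5817) = 1.443425.
Therefore gamma(1) = 1.4434 (to 4 decimal places).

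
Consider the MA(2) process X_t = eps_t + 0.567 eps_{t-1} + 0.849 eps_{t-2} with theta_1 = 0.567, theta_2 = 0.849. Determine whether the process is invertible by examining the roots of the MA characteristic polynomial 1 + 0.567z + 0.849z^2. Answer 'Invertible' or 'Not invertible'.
\text{Invertible}

The MA(q) characteristic polynomial is P(z) = 1 + 0.567z + 0.849z^2.
Invertibility requires all roots to lie outside the unit circle, i.e. |z| > 1 for every root.
Set 1 + (0.567) z + (0.849) z^2 = 0, i.e. a z^2 + b z + c = 0 with a = 0.849, b = 0.567, c = 1.
Discriminant D = b^2 - 4ac = (0.567)^2 - 4*(0.849)*1 = 0.321489 - (3.396) = -3.074511.
D < 0, so the roots are the complex-conjugate pair z = (-b +/- i sqrt(-D)) / (2a) = -0.3339 +/- 1.0326i.
For a conjugate pair |z|^2 = z * conj(z) = (product of roots) = c/a = 1/(0.849) = 1.177856, so |z| = sqrt(1.177856) = 1.0853 for both roots.
Moduli of all roots: 1.0853, 1.0853.
All moduli strictly greater than 1? Yes.
Verdict: Invertible.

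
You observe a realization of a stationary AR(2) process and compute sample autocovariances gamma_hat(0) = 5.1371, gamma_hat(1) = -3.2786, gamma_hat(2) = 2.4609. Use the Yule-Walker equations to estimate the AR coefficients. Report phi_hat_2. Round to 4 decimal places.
\hat\phi_{2} = 0.1210

The Yule-Walker equations for an AR(p) process read, in matrix form,
  Gamma_p phi = r_p,   with   (Gamma_p)_{ij} = gamma(|i - j|),
                       (r_p)_i = gamma(i),   i,j = 1..p.
Substitute the sample gammas (Toeplitz matrix and right-hand side of size 2):
  Gamma_p = [[5.1371, -3.2786], [-3.2786, 5.1371]]
  r_p     = [-3.2786, 2.4609]
Written out:
  5.1371 phi_1 - 3.2786 phi_2 = -3.2786
  -3.2786 phi_1 + 5.1371 phi_2 = 2.4609
Solve by Cramer's rule:
  det = gamma(0)^2 - gamma(1)^2 = (5.1371)^2 - (-3.2786)^2 = 26.38979641 - 10.74921796 = 15.64057845
  phi_hat_1 = [gamma(1) gamma(0) - gamma(1) gamma(2)] / det = [(-3.2786)(5.1371) - (-3.2786)(2.4609)] / 15.64057845 = -8.77418932 / 15.64057845 = -0.561
  phi_hat_2 = [gamma(0) gamma(2) - gamma(1)^2] / det = [(5.1371)(2.4609) - (-3.2786)^2] / 15.64057845 = 1.89267143 / 15.64057845 = 0.121
So phi_hat = [-0.5610, 0.1210].
Therefore phi_hat_2 = 0.1210.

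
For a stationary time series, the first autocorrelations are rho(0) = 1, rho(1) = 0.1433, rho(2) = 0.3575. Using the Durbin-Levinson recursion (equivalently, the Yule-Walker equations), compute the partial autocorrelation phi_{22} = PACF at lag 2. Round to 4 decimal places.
\phi_{22} = 0.3440

The PACF at lag k is phi_{kk}, the last component of the solution
to the Yule-Walker system G_k phi = r_k where
  (G_k)_{ij} = rho(|i - j|), (r_k)_i = rho(i), i,j = 1..k.
Equivalently, Durbin-Levinson gives phi_{kk} iteratively:
  phi_{11} = rho(1)
  phi_{kk} = [rho(k) - sum_{j=1..k-1} phi_{k-1,j} rho(k-j)]
            / [1 - sum_{j=1..k-1} phi_{k-1,j} rho(j)],
  phi_{k,j} = phi_{k-1,j} - phi_{kk} phi_{k-1,k-j},  j = 1..k-1.
Step k = 1:
  phi_11 = rho(1) = 0.1433.
Step k = 2:
  phi_22 = [rho(2) - phi_11 rho(1)] / [1 - phi_11 rho(1)] = [0.3575 - (0.1433)(0.1433)] / [1 - (0.1433)(0.1433)]
         = 0.33696511 / 0.97946511 = 0.344.
Therefore phi_{22} = 0.3440.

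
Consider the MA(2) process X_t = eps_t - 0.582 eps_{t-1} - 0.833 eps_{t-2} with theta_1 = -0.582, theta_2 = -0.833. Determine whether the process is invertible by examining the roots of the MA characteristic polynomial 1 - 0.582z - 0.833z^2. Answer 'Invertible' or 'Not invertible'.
\text{Not invertible}

The MA(q) characteristic polynomial is P(z) = 1 - 0.582z - 0.833z^2.
Invertibility requires all roots to lie outside the unit circle, i.e. |z| > 1 for every root.
Set 1 + (-0.582) z + (-0.833) z^2 = 0, i.e. a z^2 + b z + c = 0 with a = -0.833, b = -0.582, c = 1.
Discriminant D = b^2 - 4ac = (-0.582)^2 - 4*(-0.833)*1 = 0.338724 - (-3.332) = 3.670724.
D >= 0, so the roots are real: z = (-b +/- sqrt(D)) / (2a) = (0.582 +/- 1.915913) / (-1.666).
  z_1 = (0.582 + 1.915913) / (-1.666) = -1.4993,   |z_1| = 1.4993.
  z_2 = (0.582 - 1.915913) / (-1.666) = 0.8007,   |z_2| = 0.8007.
Moduli of all roots: 1.4993, 0.8007.
All moduli strictly greater than 1? No.
Verdict: Not invertible.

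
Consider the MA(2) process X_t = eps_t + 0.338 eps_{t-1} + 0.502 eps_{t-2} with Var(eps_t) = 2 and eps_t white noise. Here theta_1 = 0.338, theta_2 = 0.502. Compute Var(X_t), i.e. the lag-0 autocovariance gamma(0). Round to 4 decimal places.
\gamma(0) = 2.7325

For an MA(q) process X_t = eps_t + sum_i theta_i eps_{t-i} with
Var(eps_t) = sigma^2, the variance is
  gamma(0) = sigma^2 * (1 + sum_i theta_i^2).
  sum_i theta_i^2 = (0.338)^2 + (0.502)^2 = 0.114244 + 0.252004 = 0.366248.
  gamma(0) = 2 * (1 + 0.366248) = 2 * 1.366248 = 2.732496, which rounds to 2.7325.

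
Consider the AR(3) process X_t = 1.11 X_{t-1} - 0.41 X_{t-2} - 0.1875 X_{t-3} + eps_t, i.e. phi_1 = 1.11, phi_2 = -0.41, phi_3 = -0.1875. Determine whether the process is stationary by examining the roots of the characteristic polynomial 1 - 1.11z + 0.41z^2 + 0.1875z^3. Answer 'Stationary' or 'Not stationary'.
\text{Stationary}

The AR(p) characteristic polynomial is P(z) = 1 - 1.11z + 0.41z^2 + 0.1875z^3.
Stationarity requires all roots to lie outside the unit circle, i.e. |z| > 1 for every root.
Degree 3: look for a simple real root z0 first, then factor out (1 - z/z0) and solve the remaining quadratic.
Testing z0 = -4: P(-4) = 1 + (-1.11)(-4) + (0.41)(-4)^2 + (0.1875)(-4)^3
  = 1 + (4.44) + (6.56) + (-12) = 0.  So z_0 = -4 is a root, |z_0| = 4.
Divide out the factor (1 + 0.25 z) = (1 - z/z0) (since 1/z0 = -0.25):
  P(z) = (1 + 0.25 z)(1 + (-1.36) z + (0.75) z^2)
  [check: z-coef -1.36 - (-0.25) = -1.11; z^2-coef 0.75 - (-0.25)(-1.36) = 0.41; z^3-coef -(-0.25)(0.75) = 0.1875.]
Remaining roots from the quadratic factor 1 + (-1.36) z + (0.75) z^2:
  Set 1 + (-1.36) z + (0.75) z^2 = 0, i.e. a z^2 + b z + c = 0 with a = 0.75, b = -1.36, c = 1.
  Discriminant D = b^2 - 4ac = (-1.36)^2 - 4*(0.75)*1 = 1.8496 - (3) = -1.1504.
  D < 0, so the roots are the complex-conjugate pair z = (-b +/- i sqrt(-D)) / (2a) = 0.9067 +/- 0.715i.
  For a conjugate pair |z|^2 = z * conj(z) = (product of roots) = c/a = 1/(0.75) = 1.333333, so |z| = sqrt(1.333333) = 1.1547 for both roots.
Moduli of all roots: 4.0000, 1.1547, 1.1547.
All moduli strictly greater than 1? Yes.
Verdict: Stationary.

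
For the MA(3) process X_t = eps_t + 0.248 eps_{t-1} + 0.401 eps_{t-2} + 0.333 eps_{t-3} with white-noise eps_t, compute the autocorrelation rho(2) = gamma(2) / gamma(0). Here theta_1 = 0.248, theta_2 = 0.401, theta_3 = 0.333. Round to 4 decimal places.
\rho(2) = 0.3627

For an MA(q) process with theta_0 = 1, the autocovariance is
  gamma(k) = sigma^2 * sum_{i=0..q-k} theta_i * theta_{i+k},
and rho(k) = gamma(k) / gamma(0). Sigma^2 cancels.
  numerator   = (1)*(0.401) + (0.248)*(0.333) = 0.483584.
  denominator = (1)^2 + (0.248)^2 + (0.401)^2 + (0.333)^2 = 1.333194.
  rho(2) = 0.483584 / 1.333194 = 0.3627.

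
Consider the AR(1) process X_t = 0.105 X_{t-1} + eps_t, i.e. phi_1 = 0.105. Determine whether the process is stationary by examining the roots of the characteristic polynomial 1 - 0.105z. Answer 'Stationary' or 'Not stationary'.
\text{Stationary}

The AR(p) characteristic polynomial is P(z) = 1 - 0.105z.
Stationarity requires all roots to lie outside the unit circle, i.e. |z| > 1 for every root.
This is linear in z: 1 + (-0.105) z = 0  =>  z = -1/(-0.105) = 9.52381,  |z| = 9.52381.
Moduli of all roots: 9.5238.
All moduli strictly greater than 1? Yes.
Verdict: Stationary.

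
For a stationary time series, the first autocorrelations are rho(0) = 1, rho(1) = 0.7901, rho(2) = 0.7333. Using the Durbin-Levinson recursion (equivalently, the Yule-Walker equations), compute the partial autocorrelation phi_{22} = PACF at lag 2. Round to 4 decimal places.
\phi_{22} = 0.2902

The PACF at lag k is phi_{kk}, the last component of the solution
to the Yule-Walker system G_k phi = r_k where
  (G_k)_{ij} = rho(|i - j|), (r_k)_i = rho(i), i,j = 1..k.
Equivalently, Durbin-Levinson gives phi_{kk} iteratively:
  phi_{11} = rho(1)
  phi_{kk} = [rho(k) - sum_{j=1..k-1} phi_{k-1,j} rho(k-j)]
            / [1 - sum_{j=1..k-1} phi_{k-1,j} rho(j)],
  phi_{k,j} = phi_{k-1,j} - phi_{kk} phi_{k-1,k-j},  j = 1..k-1.
Step k = 1:
  phi_11 = rho(1) = 0.7901.
Step k = 2:
  phi_22 = [rho(2) - phi_11 rho(1)] / [1 - phi_11 rho(1)] = [0.7333 - (0.7901)(0.7901)] / [1 - (0.7901)(0.7901)]
         = 0.10904199 / 0.37574199 = 0.2902.
Therefore phi_{22} = 0.2902.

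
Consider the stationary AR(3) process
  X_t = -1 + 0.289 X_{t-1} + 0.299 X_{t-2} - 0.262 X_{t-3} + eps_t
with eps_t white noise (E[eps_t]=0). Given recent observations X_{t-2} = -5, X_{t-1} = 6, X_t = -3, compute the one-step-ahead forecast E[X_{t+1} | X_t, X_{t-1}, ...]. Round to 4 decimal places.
E[X_{t+1} \mid \mathcal F_t] = 1.2370

For an AR(p) model X_t = c + sum_i phi_i X_{t-i} + eps_t, the
one-step-ahead conditional mean is
  E[X_{t+1} | X_t, ...] = c + sum_i phi_i X_{t+1-i}.
Substitute known values:
  E[X_{t+1} | ...] = -1 + (0.289) * (-3) + (0.299) * (6) + (-0.262) * (-5)
                   = 1.2370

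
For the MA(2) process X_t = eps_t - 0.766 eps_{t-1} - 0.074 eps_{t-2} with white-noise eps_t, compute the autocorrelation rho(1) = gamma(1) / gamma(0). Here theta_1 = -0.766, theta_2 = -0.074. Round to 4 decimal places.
\rho(1) = -0.4455

For an MA(q) process with theta_0 = 1, the autocovariance is
  gamma(k) = sigma^2 * sum_{i=0..q-k} theta_i * theta_{i+k},
and rho(k) = gamma(k) / gamma(0). Sigma^2 cancels.
  numerator   = (1)*(-0.766) + (-0.766)*(-0.074) = -0.709316.
  denominator = (1)^2 + (-0.766)^2 + (-0.074)^2 = 1.592232.
  rho(1) = -0.709316 / 1.592232 = -0.4455.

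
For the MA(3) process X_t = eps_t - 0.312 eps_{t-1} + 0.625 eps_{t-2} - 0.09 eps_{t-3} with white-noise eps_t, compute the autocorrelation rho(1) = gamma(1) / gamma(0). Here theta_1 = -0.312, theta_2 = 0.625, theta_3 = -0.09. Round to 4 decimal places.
\rho(1) = -0.3765

For an MA(q) process with theta_0 = 1, the autocovariance is
  gamma(k) = sigma^2 * sum_{i=0..q-k} theta_i * theta_{i+k},
and rho(k) = gamma(k) / gamma(0). Sigma^2 cancels.
  numerator   = (1)*(-0.312) + (-0.312)*(0.625) + (0.625)*(-0.09) = -0.56325.
  denominator = (1)^2 + (-0.312)^2 + (0.625)^2 + (-0.09)^2 = 1.496069.
  rho(1) = -0.56325 / 1.496069 = -0.3765.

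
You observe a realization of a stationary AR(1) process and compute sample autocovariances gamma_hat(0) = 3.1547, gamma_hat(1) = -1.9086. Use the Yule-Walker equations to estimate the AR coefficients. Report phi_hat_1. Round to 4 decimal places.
\hat\phi_{1} = -0.6050

The Yule-Walker equations for an AR(p) process read, in matrix form,
  Gamma_p phi = r_p,   with   (Gamma_p)_{ij} = gamma(|i - j|),
                       (r_p)_i = gamma(i),   i,j = 1..p.
Substitute the sample gammas (Toeplitz matrix and right-hand side of size 1):
  Gamma_p = [[3.1547]]
  r_p     = [-1.9086]
With p = 1 this is the single equation gamma(0) phi_1 = gamma(1):
  phi_hat_1 = gamma(1) / gamma(0) = -1.9086 / 3.1547 = -0.6050.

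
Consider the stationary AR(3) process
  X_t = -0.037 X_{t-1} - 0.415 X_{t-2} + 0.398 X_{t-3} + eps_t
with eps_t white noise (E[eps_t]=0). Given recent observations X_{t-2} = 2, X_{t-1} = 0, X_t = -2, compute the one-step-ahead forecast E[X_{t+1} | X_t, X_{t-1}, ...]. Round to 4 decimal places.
E[X_{t+1} \mid \mathcal F_t] = 0.8700

For an AR(p) model X_t = c + sum_i phi_i X_{t-i} + eps_t, the
one-step-ahead conditional mean is
  E[X_{t+1} | X_t, ...] = c + sum_i phi_i X_{t+1-i}.
Substitute known values:
  E[X_{t+1} | ...] = (-0.037) * (-2) + (-0.415) * (0) + (0.398) * (2)
                   = 0.8700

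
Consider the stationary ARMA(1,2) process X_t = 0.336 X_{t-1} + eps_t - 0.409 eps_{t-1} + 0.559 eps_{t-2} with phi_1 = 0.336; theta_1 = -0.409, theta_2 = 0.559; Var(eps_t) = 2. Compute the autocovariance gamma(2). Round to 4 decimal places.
\gamma(2) = 1.1154

Multiply the model equation by X_{t-k} and take expectations. With theta_0 = psi_0 = 1 and psi_j the MA(infinity) weights, this gives
  gamma(k) - sum_i phi_i gamma(k-i) = c_k,
  c_k = sigma^2 * sum_{j=k..q} theta_j psi_{j-k}   (c_k = 0 for k > q),
using gamma(-m) = gamma(m).
psi-weights needed (psi_j = theta_j + sum_i phi_i psi_{j-i}):
  psi_1 = theta_1 + phi_1 = -0.409 + (0.336) = -0.073
  psi_2 = theta_2 + phi_1 psi_1 = 0.559 + (0.336)(-0.073) = 0.534472
Right-hand sides:
  c_0 = sigma^2 (1 + theta_1 psi_1 + theta_2 psi_2) = 2 * (1 + (-0.409)(-0.073) + (0.559)(0.534472)) = 2 * 1.328627 = 2.657254
  c_1 = sigma^2 (theta_1 + theta_2 psi_1) = 2 * (-0.409 + (0.559)(-0.073)) = -0.899614
  c_2 = sigma^2 theta_2 = 2 * (0.559) = 1.118
Equations for k = 0 and k = 1 (AR order 1):
  gamma(0) = phi_1 gamma(1) + c_0
  gamma(1) = phi_1 gamma(0) + c_1
Substituting the second into the first: gamma(0) (1 - phi_1^2) = c_0 + phi_1 c_1, so
  gamma(0) = (c_0 + phi_1 c_1) / (1 - phi_1^2) = (2.657254 + (0.336)(-0.899614)) / (1 - (0.336)^2) = 2.354983 / 0.887104 = 2.654687.
  gamma(1) = phi_1 gamma(0) + c_1 = (0.336)(2.654687) + (-0.899614) = -0.007639.
For k = 2: gamma(2) = phi_1 gamma(1) + c_2
  = (0.336)(-0.007639) + (1.118) = 1.115433.
Therefore gamma(2) = 1.1154 (to 4 decimal places).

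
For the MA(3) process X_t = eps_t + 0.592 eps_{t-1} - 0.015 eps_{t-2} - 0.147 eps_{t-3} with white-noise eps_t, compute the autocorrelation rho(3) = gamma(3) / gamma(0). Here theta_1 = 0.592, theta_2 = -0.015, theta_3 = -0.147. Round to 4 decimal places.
\rho(3) = -0.1071

For an MA(q) process with theta_0 = 1, the autocovariance is
  gamma(k) = sigma^2 * sum_{i=0..q-k} theta_i * theta_{i+k},
and rho(k) = gamma(k) / gamma(0). Sigma^2 cancels.
  numerator   = (1)*(-0.147) = -0.147.
  denominator = (1)^2 + (0.592)^2 + (-0.015)^2 + (-0.147)^2 = 1.372298.
  rho(3) = -0.147 / 1.372298 = -0.1071.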